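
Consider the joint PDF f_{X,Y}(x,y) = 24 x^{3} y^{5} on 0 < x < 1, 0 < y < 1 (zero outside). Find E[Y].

E[Y] = ∫_0^1 ∫_0^1 y × f(x,y) dx dy
= \frac{6}{7}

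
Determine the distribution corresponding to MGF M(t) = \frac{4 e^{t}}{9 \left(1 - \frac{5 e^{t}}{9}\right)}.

The MGF M(t) = \frac{4 e^{t}}{9 \left(1 - \frac{5 e^{t}}{9}\right)} is the standard form for the Geometric distribution.
Comparing with the known MGF formula identifies: Geometric(p=4/9), X = trial number of first success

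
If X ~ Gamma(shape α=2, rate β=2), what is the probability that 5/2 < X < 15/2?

P(5/2 < X < 15/2) = ∫_{5/2}^{15/2} f(x) dx
where f(x) = 4 x e^{- 2 x}
= \frac{2 \left(-8 + 3 e^{10}\right)}{e^{15}}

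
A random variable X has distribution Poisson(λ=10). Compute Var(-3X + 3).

For X ~ Poisson(λ=10):
Var(X) = 10
Var(-3X + 3) = (-3)² × Var(X) = 9 × 10 = 90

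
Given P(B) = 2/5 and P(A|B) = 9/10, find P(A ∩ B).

By definition, P(A|B) = P(A ∩ B) / P(B)
So P(A ∩ B) = P(A|B) × P(B)
= 9/10 × 2/5
= 9/25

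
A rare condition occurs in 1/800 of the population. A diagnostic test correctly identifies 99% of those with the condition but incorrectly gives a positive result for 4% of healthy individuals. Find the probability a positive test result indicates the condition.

Let D = the rare event, + = positive/flagged.
P(D) = 1/800
P(+|D) = 99/100
P(+|D') = 4/100 = 1/25
P(+) = P(+|D)P(D) + P(+|D')P(D')
     = \frac{99}{100} × \frac{1}{800} + \frac{1}{25} × \frac{799}{800}
     = \frac{659}{16000}
P(D|+) = P(+|D)P(D)/P(+) = \frac{99}{3295}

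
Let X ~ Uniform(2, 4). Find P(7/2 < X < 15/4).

P(7/2 < X < 15/4) = ∫_{7/2}^{15/4} f(x) dx
where f(x) = \frac{1}{2}
= \frac{1}{8}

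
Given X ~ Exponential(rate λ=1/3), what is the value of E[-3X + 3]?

For X ~ Exponential(rate λ=1/3):
E[X] = 3
E[-3X + 3] = -3 × E[X] + 3 = -6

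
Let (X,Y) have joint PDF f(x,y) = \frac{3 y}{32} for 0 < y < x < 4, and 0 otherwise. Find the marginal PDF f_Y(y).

f_Y(y) = ∫_y^4 \frac{3 y}{32} dx = \frac{3 y \left(4 - y\right)}{32}
for 0 < y < 4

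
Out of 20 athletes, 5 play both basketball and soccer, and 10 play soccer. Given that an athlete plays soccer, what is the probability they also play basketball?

P(A ∩ B) = 5/20 = 1/4
P(B) = 10/20 = 1/2
P(A|B) = P(A ∩ B) / P(B) = (1/4) / (1/2) = 1/2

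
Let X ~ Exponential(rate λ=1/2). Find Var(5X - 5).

For X ~ Exponential(rate λ=1/2):
Var(X) = 4
Var(5X - 5) = (5)² × Var(X) = 25 × 4 = 100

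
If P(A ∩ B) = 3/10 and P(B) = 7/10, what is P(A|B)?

P(A|B) = P(A ∩ B) / P(B)
= (3/10) / (7/10)
= 3/7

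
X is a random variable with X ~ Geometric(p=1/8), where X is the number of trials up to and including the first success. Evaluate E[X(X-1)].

E[X(X-1)] = E[X² - X] = E[X²] - E[X]
E[X] = 8
E[X²] = Var(X) + (E[X])² = 56 + (8)² = 120
E[X(X-1)] = 120 - 8 = 112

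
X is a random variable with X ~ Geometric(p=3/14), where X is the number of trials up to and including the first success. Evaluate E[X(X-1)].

E[X(X-1)] = E[X² - X] = E[X²] - E[X]
E[X] = \frac{14}{3}
E[X²] = Var(X) + (E[X])² = \frac{154}{9} + (\frac{14}{3})² = \frac{350}{9}
E[X(X-1)] = \frac{350}{9} - \frac{14}{3} = \frac{308}{9}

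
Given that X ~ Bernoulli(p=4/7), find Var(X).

For X ~ Bernoulli(p=4/7):
Var(X) = \frac{12}{49}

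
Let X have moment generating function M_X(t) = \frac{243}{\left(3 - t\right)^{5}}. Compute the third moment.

To find E[X^3], compute M^(3)(0):
M^(1)(t) = \frac{1215}{\left(3 - t\right)^{6}}
M^(2)(t) = \frac{7290}{\left(3 - t\right)^{7}}
M^(3)(t) = \frac{51030}{\left(3 - t\right)^{8}}
M^(3)(0) = \frac{70}{9}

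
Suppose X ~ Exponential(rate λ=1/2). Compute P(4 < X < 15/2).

P(4 < X < 15/2) = ∫_{4}^{15/2} f(x) dx
where f(x) = \frac{e^{- \frac{x}{2}}}{2}
= - \frac{1}{e^{\frac{15}{4}}} + e^{-2}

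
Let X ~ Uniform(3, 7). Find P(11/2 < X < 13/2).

P(11/2 < X < 13/2) = ∫_{11/2}^{13/2} f(x) dx
where f(x) = \frac{1}{4}
= \frac{1}{4}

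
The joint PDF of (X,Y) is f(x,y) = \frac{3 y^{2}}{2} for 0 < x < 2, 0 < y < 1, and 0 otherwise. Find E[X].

f_X(x) = ∫_0^1 \frac{3 y^{2}}{2} dy = \frac{1}{2}
E[X] = ∫_0^2 x × (\frac{1}{2}) dx = 1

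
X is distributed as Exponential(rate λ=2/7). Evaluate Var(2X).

For X ~ Exponential(rate λ=2/7):
Var(X) = \frac{49}{4}
Var(2X) = (2)² × Var(X) = 4 × \frac{49}{4} = 49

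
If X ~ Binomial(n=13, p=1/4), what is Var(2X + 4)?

For X ~ Binomial(n=13, p=1/4):
Var(X) = \frac{39}{16}
Var(2X + 4) = (2)² × Var(X) = 4 × \frac{39}{16} = \frac{39}{4}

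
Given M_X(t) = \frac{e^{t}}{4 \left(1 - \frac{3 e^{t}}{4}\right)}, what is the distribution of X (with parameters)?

The MGF M(t) = \frac{e^{t}}{4 \left(1 - \frac{3 e^{t}}{4}\right)} is the standard form for the Geometric distribution.
Comparing with the known MGF formula identifies: Geometric(p=1/4), X = trial number of first success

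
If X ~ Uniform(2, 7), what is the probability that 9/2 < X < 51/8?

P(9/2 < X < 51/8) = ∫_{9/2}^{51/8} f(x) dx
where f(x) = \frac{1}{5}
= \frac{3}{8}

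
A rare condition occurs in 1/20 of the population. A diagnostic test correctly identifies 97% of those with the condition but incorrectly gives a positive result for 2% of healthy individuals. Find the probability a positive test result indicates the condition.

Let D = the rare event, + = positive/flagged.
P(D) = 1/20
P(+|D) = 97/100
P(+|D') = 2/100 = 1/50
P(+) = P(+|D)P(D) + P(+|D')P(D')
     = \frac{97}{100} × \frac{1}{20} + \frac{1}{50} × \frac{19}{20}
     = \frac{27}{400}
P(D|+) = P(+|D)P(D)/P(+) = \frac{97}{135}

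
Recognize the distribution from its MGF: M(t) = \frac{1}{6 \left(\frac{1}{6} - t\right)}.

The MGF M(t) = \frac{1}{6 \left(\frac{1}{6} - t\right)} is the standard form for the Exponential distribution.
Comparing with the known MGF formula identifies: Exponential(rate λ=1/6)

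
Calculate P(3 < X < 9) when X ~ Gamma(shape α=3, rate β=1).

P(3 < X < 9) = ∫_{3}^{9} f(x) dx
where f(x) = \frac{x^{2} e^{- x}}{2}
= \frac{-101 + 17 e^{6}}{2 e^{9}}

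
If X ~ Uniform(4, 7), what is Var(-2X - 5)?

For X ~ Uniform(4, 7):
Var(X) = \frac{3}{4}
Var(-2X - 5) = (-2)² × Var(X) = 4 × \frac{3}{4} = 3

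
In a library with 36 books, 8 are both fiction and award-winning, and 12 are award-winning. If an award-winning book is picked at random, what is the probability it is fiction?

P(A ∩ B) = 8/36 = 2/9
P(B) = 12/36 = 1/3
P(A|B) = P(A ∩ B) / P(B) = (2/9) / (1/3) = 2/3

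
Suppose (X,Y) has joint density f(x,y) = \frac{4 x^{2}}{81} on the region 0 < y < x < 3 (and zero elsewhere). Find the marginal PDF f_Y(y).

f_Y(y) = ∫_y^3 \frac{4 x^{2}}{81} dx = \frac{4}{9} - \frac{4 y^{3}}{243}
for 0 < y < 3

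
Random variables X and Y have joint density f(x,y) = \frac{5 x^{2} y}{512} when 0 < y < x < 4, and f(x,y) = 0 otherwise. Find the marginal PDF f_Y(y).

f_Y(y) = ∫_y^4 \frac{5 x^{2} y}{512} dx = \frac{5 y \left(64 - y^{3}\right)}{1536}
for 0 < y < 4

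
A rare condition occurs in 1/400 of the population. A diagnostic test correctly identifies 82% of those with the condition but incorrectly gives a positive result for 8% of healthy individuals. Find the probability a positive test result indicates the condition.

Let D = the rare event, + = positive/flagged.
P(D) = 1/400
P(+|D) = 82/100 = 41/50
P(+|D') = 8/100 = 2/25
P(+) = P(+|D)P(D) + P(+|D')P(D')
     = \frac{41}{50} × \frac{1}{400} + \frac{2}{25} × \frac{399}{400}
     = \frac{1637}{20000}
P(D|+) = P(+|D)P(D)/P(+) = \frac{41}{1637}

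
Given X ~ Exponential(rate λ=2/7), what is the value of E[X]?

For X ~ Exponential(rate λ=2/7), the expected value is:
E[X] = \frac{7}{2}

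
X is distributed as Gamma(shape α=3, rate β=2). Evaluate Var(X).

For X ~ Gamma(shape α=3, rate β=2):
Var(X) = \frac{3}{4}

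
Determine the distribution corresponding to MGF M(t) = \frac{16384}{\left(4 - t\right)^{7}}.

The MGF M(t) = \frac{16384}{\left(4 - t\right)^{7}} is the standard form for the Gamma distribution.
Comparing with the known MGF formula identifies: Gamma(shape α=7, rate β=4)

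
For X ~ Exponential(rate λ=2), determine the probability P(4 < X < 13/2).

P(4 < X < 13/2) = ∫_{4}^{13/2} f(x) dx
where f(x) = 2 e^{- 2 x}
= - \frac{1 - e^{5}}{e^{13}}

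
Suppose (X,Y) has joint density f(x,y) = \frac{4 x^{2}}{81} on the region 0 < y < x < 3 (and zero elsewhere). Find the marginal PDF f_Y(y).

f_Y(y) = ∫_y^3 \frac{4 x^{2}}{81} dx = \frac{4}{9} - \frac{4 y^{3}}{243}
for 0 < y < 3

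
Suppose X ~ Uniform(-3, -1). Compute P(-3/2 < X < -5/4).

P(-3/2 < X < -5/4) = ∫_{-3/2}^{-5/4} f(x) dx
where f(x) = \frac{1}{2}
= \frac{1}{8}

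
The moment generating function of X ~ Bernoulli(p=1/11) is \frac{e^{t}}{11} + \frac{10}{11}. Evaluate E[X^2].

To find E[X^2], compute M^(2)(0):
M^(1)(t) = \frac{e^{t}}{11}
M^(2)(t) = \frac{e^{t}}{11}
M^(2)(0) = \frac{1}{11}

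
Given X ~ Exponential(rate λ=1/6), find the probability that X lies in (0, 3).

P(0 < X < 3) = ∫_{0}^{3} f(x) dx
where f(x) = \frac{e^{- \frac{x}{6}}}{6}
= 1 - e^{- \frac{1}{2}}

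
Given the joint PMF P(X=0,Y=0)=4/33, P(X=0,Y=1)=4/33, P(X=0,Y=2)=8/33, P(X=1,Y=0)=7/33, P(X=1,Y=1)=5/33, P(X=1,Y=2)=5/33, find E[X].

First find marginal of X:
P(X=0) = 16/33
P(X=1) = 17/33
E[X] = 0 × 16/33 + 1 × 17/33 = 17/33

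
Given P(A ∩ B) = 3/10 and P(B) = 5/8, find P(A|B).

P(A|B) = P(A ∩ B) / P(B)
= (3/10) / (5/8)
= 12/25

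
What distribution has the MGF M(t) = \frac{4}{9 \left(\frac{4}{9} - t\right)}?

The MGF M(t) = \frac{4}{9 \left(\frac{4}{9} - t\right)} is the standard form for the Exponential distribution.
Comparing with the known MGF formula identifies: Exponential(rate λ=4/9)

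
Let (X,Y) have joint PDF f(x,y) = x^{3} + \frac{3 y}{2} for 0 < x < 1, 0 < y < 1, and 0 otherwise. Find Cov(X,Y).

E[XY] = ∫∫ xy × f(x,y) dx dy = \frac{7}{20}
E[X] = \frac{23}{40}
E[Y] = \frac{5}{8}
Cov(X,Y) = E[XY] - E[X]E[Y] = - \frac{3}{320}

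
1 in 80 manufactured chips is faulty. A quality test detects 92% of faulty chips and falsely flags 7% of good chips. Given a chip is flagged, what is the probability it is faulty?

Let D = the rare event, + = positive/flagged.
P(D) = 1/80
P(+|D) = 92/100 = 23/25
P(+|D') = 7/100
P(+) = P(+|D)P(D) + P(+|D')P(D')
     = \frac{23}{25} × \frac{1}{80} + \frac{7}{100} × \frac{79}{80}
     = \frac{129}{1600}
P(D|+) = P(+|D)P(D)/P(+) = \frac{92}{645}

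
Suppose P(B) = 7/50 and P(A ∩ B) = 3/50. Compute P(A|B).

P(A|B) = P(A ∩ B) / P(B)
= (3/50) / (7/50)
= 3/7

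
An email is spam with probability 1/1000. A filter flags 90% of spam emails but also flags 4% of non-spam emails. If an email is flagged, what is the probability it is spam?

Let D = the rare event, + = positive/flagged.
P(D) = 1/1000
P(+|D) = 90/100 = 9/10
P(+|D') = 4/100 = 1/25
P(+) = P(+|D)P(D) + P(+|D')P(D')
     = \frac{9}{10} × \frac{1}{1000} + \frac{1}{25} × \frac{999}{1000}
     = \frac{2043}{50000}
P(D|+) = P(+|D)P(D)/P(+) = \frac{5}{227}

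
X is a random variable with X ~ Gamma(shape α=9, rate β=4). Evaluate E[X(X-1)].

E[X(X-1)] = E[X² - X] = E[X²] - E[X]
E[X] = \frac{9}{4}
E[X²] = Var(X) + (E[X])² = \frac{9}{16} + (\frac{9}{4})² = \frac{45}{8}
E[X(X-1)] = \frac{45}{8} - \frac{9}{4} = \frac{27}{8}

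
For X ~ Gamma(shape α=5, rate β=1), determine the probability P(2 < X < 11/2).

P(2 < X < 11/2) = ∫_{2}^{11/2} f(x) dx
where f(x) = \frac{x^{4} e^{- x}}{24}
= - \frac{33593}{384 e^{\frac{11}{2}}} + \frac{7}{e^{2}}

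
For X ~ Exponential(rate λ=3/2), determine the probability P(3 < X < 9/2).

P(3 < X < 9/2) = ∫_{3}^{9/2} f(x) dx
where f(x) = \frac{3 e^{- \frac{3 x}{2}}}{2}
= - \frac{1}{e^{\frac{27}{4}}} + e^{- \frac{9}{2}}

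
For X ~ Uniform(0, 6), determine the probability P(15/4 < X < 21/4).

P(15/4 < X < 21/4) = ∫_{15/4}^{21/4} f(x) dx
where f(x) = \frac{1}{6}
= \frac{1}{4}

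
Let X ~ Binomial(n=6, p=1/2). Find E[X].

For X ~ Binomial(n=6, p=1/2), the expected value is:
E[X] = 3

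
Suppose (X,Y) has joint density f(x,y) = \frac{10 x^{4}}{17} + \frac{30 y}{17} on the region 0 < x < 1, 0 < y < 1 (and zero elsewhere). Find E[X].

E[X] = ∫_0^1 ∫_0^1 x × f(x,y) dy dx
= ∫_0^1 ∫_0^1 x × (\frac{10 x^{4}}{17} + \frac{30 y}{17}) dy dx
= \frac{55}{102}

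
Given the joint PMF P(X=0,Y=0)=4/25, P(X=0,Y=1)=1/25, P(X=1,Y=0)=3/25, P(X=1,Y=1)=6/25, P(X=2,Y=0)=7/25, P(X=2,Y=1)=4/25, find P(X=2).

P(X=2) = P(X=2,Y=0) + P(X=2,Y=1)
= 7/25 + 4/25
= 11/25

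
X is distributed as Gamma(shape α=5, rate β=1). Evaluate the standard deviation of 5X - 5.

For X ~ Gamma(shape α=5, rate β=1):
Var(X) = 5
SD(X) = √(Var(X)) = √(5) = \sqrt{5}
SD(5X - 5) = |5| × SD(X) = 5 × \sqrt{5} = 5 \sqrt{5}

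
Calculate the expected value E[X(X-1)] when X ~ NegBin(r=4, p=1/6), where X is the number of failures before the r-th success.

E[X(X-1)] = E[X² - X] = E[X²] - E[X]
E[X] = 20
E[X²] = Var(X) + (E[X])² = 120 + (20)² = 520
E[X(X-1)] = 520 - 20 = 500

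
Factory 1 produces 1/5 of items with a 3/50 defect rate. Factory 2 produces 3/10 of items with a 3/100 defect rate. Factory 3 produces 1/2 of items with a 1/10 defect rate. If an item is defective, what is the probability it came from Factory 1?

Using Bayes' theorem:
P(F1) = 1/5, P(D|F1) = 3/50
P(F2) = 3/10, P(D|F2) = 3/100
P(F3) = 1/2, P(D|F3) = 1/10
P(D) = P(D|F1)P(F1) + P(D|F2)P(F2) + P(D|F3)P(F3)
     = \frac{71}{1000}
P(F1|D) = P(D|F1)P(F1) / P(D)
= \frac{12}{71}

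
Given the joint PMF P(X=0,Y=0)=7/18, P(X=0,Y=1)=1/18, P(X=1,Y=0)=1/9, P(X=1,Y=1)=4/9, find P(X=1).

P(X=1) = P(X=1,Y=0) + P(X=1,Y=1)
= 1/9 + 4/9
= 5/9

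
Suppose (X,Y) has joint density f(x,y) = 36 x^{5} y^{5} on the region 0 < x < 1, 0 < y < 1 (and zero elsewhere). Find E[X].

E[X] = ∫_0^1 ∫_0^1 x × f(x,y) dy dx
= ∫_0^1 ∫_0^1 x × (36 x^{5} y^{5}) dy dx
= \frac{6}{7}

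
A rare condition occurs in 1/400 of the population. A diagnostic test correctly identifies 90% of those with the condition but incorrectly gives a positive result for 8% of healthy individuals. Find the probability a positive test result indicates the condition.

Let D = the rare event, + = positive/flagged.
P(D) = 1/400
P(+|D) = 90/100 = 9/10
P(+|D') = 8/100 = 2/25
P(+) = P(+|D)P(D) + P(+|D')P(D')
     = \frac{9}{10} × \frac{1}{400} + \frac{2}{25} × \frac{399}{400}
     = \frac{1641}{20000}
P(D|+) = P(+|D)P(D)/P(+) = \frac{15}{547}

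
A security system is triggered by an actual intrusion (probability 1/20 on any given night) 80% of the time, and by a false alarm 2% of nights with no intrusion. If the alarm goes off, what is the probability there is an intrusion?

Let D = the rare event, + = positive/flagged.
P(D) = 1/20
P(+|D) = 80/100 = 4/5
P(+|D') = 2/100 = 1/50
P(+) = P(+|D)P(D) + P(+|D')P(D')
     = \frac{4}{5} × \frac{1}{20} + \frac{1}{50} × \frac{19}{20}
     = \frac{59}{1000}
P(D|+) = P(+|D)P(D)/P(+) = \frac{40}{59}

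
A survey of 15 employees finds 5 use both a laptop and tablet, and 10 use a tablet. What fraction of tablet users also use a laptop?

P(A ∩ B) = 5/15 = 1/3
P(B) = 10/15 = 2/3
P(A|B) = P(A ∩ B) / P(B) = (1/3) / (2/3) = 1/2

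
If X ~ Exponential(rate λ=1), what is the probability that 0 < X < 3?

P(0 < X < 3) = ∫_{0}^{3} f(x) dx
where f(x) = e^{- x}
= 1 - e^{-3}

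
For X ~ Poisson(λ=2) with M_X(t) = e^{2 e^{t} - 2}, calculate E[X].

To find E[X], compute M^(1)(0):
M^(1)(t) = 2 e^{t} e^{2 e^{t} - 2}
M^(1)(0) = 2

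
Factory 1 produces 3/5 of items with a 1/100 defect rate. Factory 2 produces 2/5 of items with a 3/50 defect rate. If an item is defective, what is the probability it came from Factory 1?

Using Bayes' theorem:
P(F1) = 3/5, P(D|F1) = 1/100
P(F2) = 2/5, P(D|F2) = 3/50
P(D) = P(D|F1)P(F1) + P(D|F2)P(F2)
     = \frac{3}{100}
P(F1|D) = P(D|F1)P(F1) / P(D)
= \frac{1}{5}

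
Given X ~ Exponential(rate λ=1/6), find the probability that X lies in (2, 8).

P(2 < X < 8) = ∫_{2}^{8} f(x) dx
where f(x) = \frac{e^{- \frac{x}{6}}}{6}
= - \frac{1 - e}{e^{\frac{4}{3}}}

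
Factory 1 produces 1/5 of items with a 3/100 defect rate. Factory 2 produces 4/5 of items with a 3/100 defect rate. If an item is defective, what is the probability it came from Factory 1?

Using Bayes' theorem:
P(F1) = 1/5, P(D|F1) = 3/100
P(F2) = 4/5, P(D|F2) = 3/100
P(D) = P(D|F1)P(F1) + P(D|F2)P(F2)
     = \frac{3}{100}
P(F1|D) = P(D|F1)P(F1) / P(D)
= \frac{1}{5}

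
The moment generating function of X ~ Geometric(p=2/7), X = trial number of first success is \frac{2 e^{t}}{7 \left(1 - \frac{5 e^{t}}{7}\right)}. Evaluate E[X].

To find E[X], compute M^(1)(0):
M^(1)(t) = \frac{2 e^{t}}{7 \left(1 - \frac{5 e^{t}}{7}\right)} + \frac{10 e^{2 t}}{49 \left(1 - \frac{5 e^{t}}{7}\right)^{2}}
M^(1)(0) = \frac{7}{2}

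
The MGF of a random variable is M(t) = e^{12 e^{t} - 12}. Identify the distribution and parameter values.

The MGF M(t) = e^{12 e^{t} - 12} is the standard form for the Poisson distribution.
Comparing with the known MGF formula identifies: Poisson(λ=12)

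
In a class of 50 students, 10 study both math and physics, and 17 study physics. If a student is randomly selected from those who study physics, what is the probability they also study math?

P(A ∩ B) = 10/50 = 1/5
P(B) = 17/50
P(A|B) = P(A ∩ B) / P(B) = (1/5) / (17/50) = 10/17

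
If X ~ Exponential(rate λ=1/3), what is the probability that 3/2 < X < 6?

P(3/2 < X < 6) = ∫_{3/2}^{6} f(x) dx
where f(x) = \frac{e^{- \frac{x}{3}}}{3}
= - \frac{1}{e^{2}} + e^{- \frac{1}{2}}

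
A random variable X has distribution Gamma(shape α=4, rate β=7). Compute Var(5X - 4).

For X ~ Gamma(shape α=4, rate β=7):
Var(X) = \frac{4}{49}
Var(5X - 4) = (5)² × Var(X) = 25 × \frac{4}{49} = \frac{100}{49}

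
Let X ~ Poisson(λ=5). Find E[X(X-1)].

E[X(X-1)] = E[X² - X] = E[X²] - E[X]
E[X] = 5
E[X²] = Var(X) + (E[X])² = 5 + (5)² = 30
E[X(X-1)] = 30 - 5 = 25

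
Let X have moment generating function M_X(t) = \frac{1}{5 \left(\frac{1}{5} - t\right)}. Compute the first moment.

To find E[X], compute M^(1)(0):
M^(1)(t) = \frac{1}{5 \left(\frac{1}{5} - t\right)^{2}}
M^(1)(0) = 5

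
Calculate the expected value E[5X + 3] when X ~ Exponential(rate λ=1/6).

For X ~ Exponential(rate λ=1/6):
E[X] = 6
E[5X + 3] = 5 × E[X] + 3 = 33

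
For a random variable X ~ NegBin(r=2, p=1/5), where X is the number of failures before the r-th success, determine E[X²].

Using the identity E[X²] = Var(X) + (E[X])²:
E[X] = 8
Var(X) = 40
E[X²] = 40 + (8)²
= 104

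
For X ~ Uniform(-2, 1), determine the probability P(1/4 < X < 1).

P(1/4 < X < 1) = ∫_{1/4}^{1} f(x) dx
where f(x) = \frac{1}{3}
= \frac{1}{4}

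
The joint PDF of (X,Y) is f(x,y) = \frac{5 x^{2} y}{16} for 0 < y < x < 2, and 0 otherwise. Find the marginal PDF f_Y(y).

f_Y(y) = ∫_y^2 \frac{5 x^{2} y}{16} dx = \frac{5 y \left(8 - y^{3}\right)}{48}
for 0 < y < 2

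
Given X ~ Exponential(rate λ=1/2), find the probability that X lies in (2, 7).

P(2 < X < 7) = ∫_{2}^{7} f(x) dx
where f(x) = \frac{e^{- \frac{x}{2}}}{2}
= - \frac{1}{e^{\frac{7}{2}}} + e^{-1}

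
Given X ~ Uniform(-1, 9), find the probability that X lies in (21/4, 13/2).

P(21/4 < X < 13/2) = ∫_{21/4}^{13/2} f(x) dx
where f(x) = \frac{1}{10}
= \frac{1}{8}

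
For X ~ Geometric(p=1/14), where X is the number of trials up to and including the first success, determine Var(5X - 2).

For X ~ Geometric(p=1/14), where X is the number of trials up to and including the first success:
Var(X) = 182
Var(5X - 2) = (5)² × Var(X) = 25 × 182 = 4550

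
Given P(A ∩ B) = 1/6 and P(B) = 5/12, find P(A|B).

P(A|B) = P(A ∩ B) / P(B)
= (1/6) / (5/12)
= 2/5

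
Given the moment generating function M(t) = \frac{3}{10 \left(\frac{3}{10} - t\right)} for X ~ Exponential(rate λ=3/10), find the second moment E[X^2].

To find E[X^2], compute M^(2)(0):
M^(1)(t) = \frac{3}{10 \left(\frac{3}{10} - t\right)^{2}}
M^(2)(t) = \frac{3}{5 \left(\frac{3}{10} - t\right)^{3}}
M^(2)(0) = \frac{200}{9}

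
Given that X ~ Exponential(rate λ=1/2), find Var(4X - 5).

For X ~ Exponential(rate λ=1/2):
Var(X) = 4
Var(4X - 5) = (4)² × Var(X) = 16 × 4 = 64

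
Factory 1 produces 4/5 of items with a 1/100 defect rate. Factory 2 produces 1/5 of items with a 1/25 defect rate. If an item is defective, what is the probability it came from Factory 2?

Using Bayes' theorem:
P(F1) = 4/5, P(D|F1) = 1/100
P(F2) = 1/5, P(D|F2) = 1/25
P(D) = P(D|F1)P(F1) + P(D|F2)P(F2)
     = \frac{2}{125}
P(F2|D) = P(D|F2)P(F2) / P(D)
= \frac{1}{2}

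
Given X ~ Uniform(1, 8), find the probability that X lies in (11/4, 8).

P(11/4 < X < 8) = ∫_{11/4}^{8} f(x) dx
where f(x) = \frac{1}{7}
= \frac{3}{4}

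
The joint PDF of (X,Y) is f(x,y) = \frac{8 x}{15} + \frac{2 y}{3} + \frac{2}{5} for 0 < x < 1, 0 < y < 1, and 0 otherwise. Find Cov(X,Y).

E[XY] = ∫∫ xy × f(x,y) dx dy = \frac{3}{10}
E[X] = \frac{49}{90}
E[Y] = \frac{5}{9}
Cov(X,Y) = E[XY] - E[X]E[Y] = - \frac{1}{405}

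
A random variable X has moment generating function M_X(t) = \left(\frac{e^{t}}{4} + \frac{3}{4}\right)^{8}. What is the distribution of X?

The MGF M(t) = \left(\frac{e^{t}}{4} + \frac{3}{4}\right)^{8} is the standard form for the Binomial distribution.
Comparing with the known MGF formula identifies: Binomial(n=8, p=1/4)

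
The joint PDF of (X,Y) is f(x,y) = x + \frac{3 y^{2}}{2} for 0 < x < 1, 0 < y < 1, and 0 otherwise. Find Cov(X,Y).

E[XY] = ∫∫ xy × f(x,y) dx dy = \frac{17}{48}
E[X] = \frac{7}{12}
E[Y] = \frac{5}{8}
Cov(X,Y) = E[XY] - E[X]E[Y] = - \frac{1}{96}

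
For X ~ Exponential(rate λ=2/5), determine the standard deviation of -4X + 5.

For X ~ Exponential(rate λ=2/5):
Var(X) = \frac{25}{4}
SD(X) = √(Var(X)) = √(\frac{25}{4}) = \frac{5}{2}
SD(-4X + 5) = |-4| × SD(X) = 4 × \frac{5}{2} = 10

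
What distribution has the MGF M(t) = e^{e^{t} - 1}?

The MGF M(t) = e^{e^{t} - 1} is the standard form for the Poisson distribution.
Comparing with the known MGF formula identifies: Poisson(λ=1)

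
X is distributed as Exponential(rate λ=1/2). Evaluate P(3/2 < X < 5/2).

P(3/2 < X < 5/2) = ∫_{3/2}^{5/2} f(x) dx
where f(x) = \frac{e^{- \frac{x}{2}}}{2}
= - \frac{1 - e^{\frac{1}{2}}}{e^{\frac{5}{4}}}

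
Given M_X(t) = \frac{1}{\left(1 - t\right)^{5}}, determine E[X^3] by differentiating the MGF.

To find E[X^3], compute M^(3)(0):
M^(1)(t) = \frac{5}{\left(1 - t\right)^{6}}
M^(2)(t) = \frac{30}{\left(1 - t\right)^{7}}
M^(3)(t) = \frac{210}{\left(1 - t\right)^{8}}
M^(3)(0) = 210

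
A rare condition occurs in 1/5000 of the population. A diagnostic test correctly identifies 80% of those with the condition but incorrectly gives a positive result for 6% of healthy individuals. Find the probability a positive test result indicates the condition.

Let D = the rare event, + = positive/flagged.
P(D) = 1/5000
P(+|D) = 80/100 = 4/5
P(+|D') = 6/100 = 3/50
P(+) = P(+|D)P(D) + P(+|D')P(D')
     = \frac{4}{5} × \frac{1}{5000} + \frac{3}{50} × \frac{4999}{5000}
     = \frac{15037}{250000}
P(D|+) = P(+|D)P(D)/P(+) = \frac{40}{15037}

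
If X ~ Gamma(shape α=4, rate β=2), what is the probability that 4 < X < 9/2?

P(4 < X < 9/2) = ∫_{4}^{9/2} f(x) dx
where f(x) = \frac{8 x^{3} e^{- 2 x}}{3}
= \frac{-516 + 379 e}{3 e^{9}}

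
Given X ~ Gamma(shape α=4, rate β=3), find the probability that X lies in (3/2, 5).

P(3/2 < X < 5) = ∫_{3/2}^{5} f(x) dx
where f(x) = \frac{27 x^{3} e^{- 3 x}}{2}
= - \frac{691}{e^{15}} + \frac{493}{16 e^{\frac{9}{2}}}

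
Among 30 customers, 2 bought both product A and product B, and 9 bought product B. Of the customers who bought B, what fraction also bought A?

P(A ∩ B) = 2/30 = 1/15
P(B) = 9/30 = 3/10
P(A|B) = P(A ∩ B) / P(B) = (1/15) / (3/10) = 2/9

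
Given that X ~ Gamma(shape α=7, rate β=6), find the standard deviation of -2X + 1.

For X ~ Gamma(shape α=7, rate β=6):
Var(X) = \frac{7}{36}
SD(X) = √(Var(X)) = √(\frac{7}{36}) = \frac{\sqrt{7}}{6}
SD(-2X + 1) = |-2| × SD(X) = 2 × \frac{\sqrt{7}}{6} = \frac{\sqrt{7}}{3}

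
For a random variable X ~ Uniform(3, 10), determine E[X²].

Using the identity E[X²] = Var(X) + (E[X])²:
E[X] = \frac{13}{2}
Var(X) = \frac{49}{12}
E[X²] = \frac{49}{12} + (\frac{13}{2})²
= \frac{139}{3}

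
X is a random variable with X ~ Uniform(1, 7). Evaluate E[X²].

Using the identity E[X²] = Var(X) + (E[X])²:
E[X] = 4
Var(X) = 3
E[X²] = 3 + (4)²
= 19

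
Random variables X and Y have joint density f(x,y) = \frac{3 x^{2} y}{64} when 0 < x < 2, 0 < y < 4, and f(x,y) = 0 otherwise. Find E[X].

f_X(x) = ∫_0^4 \frac{3 x^{2} y}{64} dy = \frac{3 x^{2}}{8}
E[X] = ∫_0^2 x × (\frac{3 x^{2}}{8}) dx = \frac{3}{2}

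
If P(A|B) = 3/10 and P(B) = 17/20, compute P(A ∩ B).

By definition, P(A|B) = P(A ∩ B) / P(B)
So P(A ∩ B) = P(A|B) × P(B)
= 3/10 × 17/20
= 51/200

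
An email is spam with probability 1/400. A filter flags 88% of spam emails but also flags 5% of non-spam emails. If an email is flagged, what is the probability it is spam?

Let D = the rare event, + = positive/flagged.
P(D) = 1/400
P(+|D) = 88/100 = 22/25
P(+|D') = 5/100 = 1/20
P(+) = P(+|D)P(D) + P(+|D')P(D')
     = \frac{22}{25} × \frac{1}{400} + \frac{1}{20} × \frac{399}{400}
     = \frac{2083}{40000}
P(D|+) = P(+|D)P(D)/P(+) = \frac{88}{2083}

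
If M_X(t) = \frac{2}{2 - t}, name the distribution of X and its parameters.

The MGF M(t) = \frac{2}{2 - t} is the standard form for the Exponential distribution.
Comparing with the known MGF formula identifies: Exponential(rate λ=2)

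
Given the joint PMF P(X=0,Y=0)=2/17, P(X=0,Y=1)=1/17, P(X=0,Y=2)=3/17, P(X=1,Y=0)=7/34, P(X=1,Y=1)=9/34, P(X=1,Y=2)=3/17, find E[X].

First find marginal of X:
P(X=0) = 6/17
P(X=1) = 11/17
E[X] = 0 × 6/17 + 1 × 11/17 = 11/17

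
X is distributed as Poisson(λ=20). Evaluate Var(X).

For X ~ Poisson(λ=20):
Var(X) = 20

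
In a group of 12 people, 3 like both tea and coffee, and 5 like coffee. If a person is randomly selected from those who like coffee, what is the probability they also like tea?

P(A ∩ B) = 3/12 = 1/4
P(B) = 5/12
P(A|B) = P(A ∩ B) / P(B) = (1/4) / (5/12) = 3/5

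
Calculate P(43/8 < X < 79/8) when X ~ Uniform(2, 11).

P(43/8 < X < 79/8) = ∫_{43/8}^{79/8} f(x) dx
where f(x) = \frac{1}{9}
= \frac{1}{2}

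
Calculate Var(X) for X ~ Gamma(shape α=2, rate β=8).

For X ~ Gamma(shape α=2, rate β=8):
Var(X) = \frac{1}{32}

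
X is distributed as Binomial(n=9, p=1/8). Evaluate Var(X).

For X ~ Binomial(n=9, p=1/8):
Var(X) = \frac{63}{64}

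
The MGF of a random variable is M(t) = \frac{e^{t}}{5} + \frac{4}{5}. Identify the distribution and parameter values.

The MGF M(t) = \frac{e^{t}}{5} + \frac{4}{5} is the standard form for the Bernoulli distribution.
Comparing with the known MGF formula identifies: Bernoulli(p=1/5)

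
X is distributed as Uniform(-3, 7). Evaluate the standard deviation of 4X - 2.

For X ~ Uniform(-3, 7):
Var(X) = \frac{25}{3}
SD(X) = √(Var(X)) = √(\frac{25}{3}) = \frac{5 \sqrt{3}}{3}
SD(4X - 2) = |4| × SD(X) = 4 × \frac{5 \sqrt{3}}{3} = \frac{20 \sqrt{3}}{3}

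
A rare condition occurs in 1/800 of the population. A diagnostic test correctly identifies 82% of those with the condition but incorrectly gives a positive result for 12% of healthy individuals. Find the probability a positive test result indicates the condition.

Let D = the rare event, + = positive/flagged.
P(D) = 1/800
P(+|D) = 82/100 = 41/50
P(+|D') = 12/100 = 3/25
P(+) = P(+|D)P(D) + P(+|D')P(D')
     = \frac{41}{50} × \frac{1}{800} + \frac{3}{25} × \frac{799}{800}
     = \frac{967}{8000}
P(D|+) = P(+|D)P(D)/P(+) = \frac{41}{4835}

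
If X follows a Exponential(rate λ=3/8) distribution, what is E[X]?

For X ~ Exponential(rate λ=3/8), the expected value is:
E[X] = \frac{8}{3}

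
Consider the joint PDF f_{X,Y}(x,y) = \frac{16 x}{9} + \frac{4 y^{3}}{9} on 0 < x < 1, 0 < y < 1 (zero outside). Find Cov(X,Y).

E[XY] = ∫∫ xy × f(x,y) dx dy = \frac{46}{135}
E[X] = \frac{35}{54}
E[Y] = \frac{8}{15}
Cov(X,Y) = E[XY] - E[X]E[Y] = - \frac{2}{405}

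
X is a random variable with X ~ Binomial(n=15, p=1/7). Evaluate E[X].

For X ~ Binomial(n=15, p=1/7), the expected value is:
E[X] = \frac{15}{7}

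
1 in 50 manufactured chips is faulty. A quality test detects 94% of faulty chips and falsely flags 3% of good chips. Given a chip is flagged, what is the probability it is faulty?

Let D = the rare event, + = positive/flagged.
P(D) = 1/50
P(+|D) = 94/100 = 47/50
P(+|D') = 3/100
P(+) = P(+|D)P(D) + P(+|D')P(D')
     = \frac{47}{50} × \frac{1}{50} + \frac{3}{100} × \frac{49}{50}
     = \frac{241}{5000}
P(D|+) = P(+|D)P(D)/P(+) = \frac{94}{241}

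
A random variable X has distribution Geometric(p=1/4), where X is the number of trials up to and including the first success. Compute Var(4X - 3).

For X ~ Geometric(p=1/4), where X is the number of trials up to and including the first success:
Var(X) = 12
Var(4X - 3) = (4)² × Var(X) = 16 × 12 = 192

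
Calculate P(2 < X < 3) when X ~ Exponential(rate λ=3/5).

P(2 < X < 3) = ∫_{2}^{3} f(x) dx
where f(x) = \frac{3 e^{- \frac{3 x}{5}}}{5}
= - \frac{1 - e^{\frac{3}{5}}}{e^{\frac{9}{5}}}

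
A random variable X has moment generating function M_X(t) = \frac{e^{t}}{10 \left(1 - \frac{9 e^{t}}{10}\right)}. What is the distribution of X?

The MGF M(t) = \frac{e^{t}}{10 \left(1 - \frac{9 e^{t}}{10}\right)} is the standard form for the Geometric distribution.
Comparing with the known MGF formula identifies: Geometric(p=1/10), X = trial number of first success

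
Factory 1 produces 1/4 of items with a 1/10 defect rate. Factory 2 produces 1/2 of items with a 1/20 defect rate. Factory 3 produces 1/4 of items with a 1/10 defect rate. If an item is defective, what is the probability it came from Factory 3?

Using Bayes' theorem:
P(F1) = 1/4, P(D|F1) = 1/10
P(F2) = 1/2, P(D|F2) = 1/20
P(F3) = 1/4, P(D|F3) = 1/10
P(D) = P(D|F1)P(F1) + P(D|F2)P(F2) + P(D|F3)P(F3)
     = \frac{3}{40}
P(F3|D) = P(D|F3)P(F3) / P(D)
= \frac{1}{3}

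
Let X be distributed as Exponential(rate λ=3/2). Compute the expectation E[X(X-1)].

E[X(X-1)] = E[X² - X] = E[X²] - E[X]
E[X] = \frac{2}{3}
E[X²] = Var(X) + (E[X])² = \frac{4}{9} + (\frac{2}{3})² = \frac{8}{9}
E[X(X-1)] = \frac{8}{9} - \frac{2}{3} = \frac{2}{9}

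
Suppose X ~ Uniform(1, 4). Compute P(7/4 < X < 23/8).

P(7/4 < X < 23/8) = ∫_{7/4}^{23/8} f(x) dx
where f(x) = \frac{1}{3}
= \frac{3}{8}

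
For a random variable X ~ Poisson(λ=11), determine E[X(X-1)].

E[X(X-1)] = E[X² - X] = E[X²] - E[X]
E[X] = 11
E[X²] = Var(X) + (E[X])² = 11 + (11)² = 132
E[X(X-1)] = 132 - 11 = 121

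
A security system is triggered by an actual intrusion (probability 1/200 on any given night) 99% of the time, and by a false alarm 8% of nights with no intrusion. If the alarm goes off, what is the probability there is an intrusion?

Let D = the rare event, + = positive/flagged.
P(D) = 1/200
P(+|D) = 99/100
P(+|D') = 8/100 = 2/25
P(+) = P(+|D)P(D) + P(+|D')P(D')
     = \frac{99}{100} × \frac{1}{200} + \frac{2}{25} × \frac{199}{200}
     = \frac{1691}{20000}
P(D|+) = P(+|D)P(D)/P(+) = \frac{99}{1691}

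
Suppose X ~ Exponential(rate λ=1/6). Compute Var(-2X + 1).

For X ~ Exponential(rate λ=1/6):
Var(X) = 36
Var(-2X + 1) = (-2)² × Var(X) = 4 × 36 = 144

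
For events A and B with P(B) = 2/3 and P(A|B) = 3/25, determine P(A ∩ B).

By definition, P(A|B) = P(A ∩ B) / P(B)
So P(A ∩ B) = P(A|B) × P(B)
= 3/25 × 2/3
= 2/25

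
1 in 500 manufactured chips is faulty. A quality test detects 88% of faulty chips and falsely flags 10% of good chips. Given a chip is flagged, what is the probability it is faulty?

Let D = the rare event, + = positive/flagged.
P(D) = 1/500
P(+|D) = 88/100 = 22/25
P(+|D') = 10/100 = 1/10
P(+) = P(+|D)P(D) + P(+|D')P(D')
     = \frac{22}{25} × \frac{1}{500} + \frac{1}{10} × \frac{499}{500}
     = \frac{2539}{25000}
P(D|+) = P(+|D)P(D)/P(+) = \frac{44}{2539}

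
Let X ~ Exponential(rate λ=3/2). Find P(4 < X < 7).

P(4 < X < 7) = ∫_{4}^{7} f(x) dx
where f(x) = \frac{3 e^{- \frac{3 x}{2}}}{2}
= - \frac{1}{e^{\frac{21}{2}}} + e^{-6}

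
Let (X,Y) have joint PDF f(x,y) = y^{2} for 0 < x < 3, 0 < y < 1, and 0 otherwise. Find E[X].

f_X(x) = ∫_0^1 y^{2} dy = \frac{1}{3}
E[X] = ∫_0^3 x × (\frac{1}{3}) dx = \frac{3}{2}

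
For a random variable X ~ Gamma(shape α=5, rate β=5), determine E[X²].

Using the identity E[X²] = Var(X) + (E[X])²:
E[X] = 1
Var(X) = \frac{1}{5}
E[X²] = \frac{1}{5} + (1)²
= \frac{6}{5}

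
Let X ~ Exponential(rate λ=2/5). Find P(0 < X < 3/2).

P(0 < X < 3/2) = ∫_{0}^{3/2} f(x) dx
where f(x) = \frac{2 e^{- \frac{2 x}{5}}}{5}
= 1 - e^{- \frac{3}{5}}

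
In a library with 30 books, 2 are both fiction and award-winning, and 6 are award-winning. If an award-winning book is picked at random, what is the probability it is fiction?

P(A ∩ B) = 2/30 = 1/15
P(B) = 6/30 = 1/5
P(A|B) = P(A ∩ B) / P(B) = (1/15) / (1/5) = 1/3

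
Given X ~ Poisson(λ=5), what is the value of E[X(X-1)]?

E[X(X-1)] = E[X² - X] = E[X²] - E[X]
E[X] = 5
E[X²] = Var(X) + (E[X])² = 5 + (5)² = 30
E[X(X-1)] = 30 - 5 = 25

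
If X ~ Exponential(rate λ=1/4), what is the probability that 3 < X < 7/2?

P(3 < X < 7/2) = ∫_{3}^{7/2} f(x) dx
where f(x) = \frac{e^{- \frac{x}{4}}}{4}
= - \frac{1}{e^{\frac{7}{8}}} + e^{- \frac{3}{4}}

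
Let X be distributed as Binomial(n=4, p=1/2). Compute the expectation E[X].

For X ~ Binomial(n=4, p=1/2), the expected value is:
E[X] = 2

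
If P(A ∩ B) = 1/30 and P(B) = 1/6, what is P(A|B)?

P(A|B) = P(A ∩ B) / P(B)
= (1/30) / (1/6)
= 1/5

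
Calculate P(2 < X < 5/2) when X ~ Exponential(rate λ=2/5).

P(2 < X < 5/2) = ∫_{2}^{5/2} f(x) dx
where f(x) = \frac{2 e^{- \frac{2 x}{5}}}{5}
= - \frac{1}{e} + e^{- \frac{4}{5}}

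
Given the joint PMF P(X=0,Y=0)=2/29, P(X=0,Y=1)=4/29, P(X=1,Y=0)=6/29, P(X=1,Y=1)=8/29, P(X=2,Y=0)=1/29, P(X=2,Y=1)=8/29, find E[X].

First find marginal of X:
P(X=0) = 6/29
P(X=1) = 14/29
P(X=2) = 9/29
E[X] = 0 × 6/29 + 1 × 14/29 + 2 × 9/29 = 32/29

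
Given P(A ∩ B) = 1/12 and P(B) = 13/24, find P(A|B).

P(A|B) = P(A ∩ B) / P(B)
= (1/12) / (13/24)
= 2/13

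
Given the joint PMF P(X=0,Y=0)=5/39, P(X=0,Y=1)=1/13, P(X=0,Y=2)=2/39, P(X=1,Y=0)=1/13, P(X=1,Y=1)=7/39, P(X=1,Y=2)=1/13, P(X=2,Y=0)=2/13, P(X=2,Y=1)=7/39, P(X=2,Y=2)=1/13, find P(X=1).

P(X=1) = P(X=1,Y=0) + P(X=1,Y=1) + P(X=1,Y=2)
= 1/13 + 7/39 + 1/13
= 1/3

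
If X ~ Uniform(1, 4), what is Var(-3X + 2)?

For X ~ Uniform(1, 4):
Var(X) = \frac{3}{4}
Var(-3X + 2) = (-3)² × Var(X) = 9 × \frac{3}{4} = \frac{27}{4}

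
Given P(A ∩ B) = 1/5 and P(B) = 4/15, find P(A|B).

P(A|B) = P(A ∩ B) / P(B)
= (1/5) / (4/15)
= 3/4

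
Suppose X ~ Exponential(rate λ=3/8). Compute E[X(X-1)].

E[X(X-1)] = E[X² - X] = E[X²] - E[X]
E[X] = \frac{8}{3}
E[X²] = Var(X) + (E[X])² = \frac{64}{9} + (\frac{8}{3})² = \frac{128}{9}
E[X(X-1)] = \frac{128}{9} - \frac{8}{3} = \frac{104}{9}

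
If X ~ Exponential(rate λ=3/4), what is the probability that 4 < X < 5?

P(4 < X < 5) = ∫_{4}^{5} f(x) dx
where f(x) = \frac{3 e^{- \frac{3 x}{4}}}{4}
= - \frac{1}{e^{\frac{15}{4}}} + e^{-3}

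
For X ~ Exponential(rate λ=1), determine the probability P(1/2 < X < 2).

P(1/2 < X < 2) = ∫_{1/2}^{2} f(x) dx
where f(x) = e^{- x}
= - \frac{1}{e^{2}} + e^{- \frac{1}{2}}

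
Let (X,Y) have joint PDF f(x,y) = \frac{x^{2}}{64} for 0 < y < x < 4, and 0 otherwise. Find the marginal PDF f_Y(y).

f_Y(y) = ∫_y^4 \frac{x^{2}}{64} dx = \frac{1}{3} - \frac{y^{3}}{192}
for 0 < y < 4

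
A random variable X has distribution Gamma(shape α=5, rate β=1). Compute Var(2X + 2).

For X ~ Gamma(shape α=5, rate β=1):
Var(X) = 5
Var(2X + 2) = (2)² × Var(X) = 4 × 5 = 20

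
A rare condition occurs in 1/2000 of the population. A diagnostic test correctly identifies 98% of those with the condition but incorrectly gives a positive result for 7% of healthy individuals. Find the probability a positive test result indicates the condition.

Let D = the rare event, + = positive/flagged.
P(D) = 1/2000
P(+|D) = 98/100 = 49/50
P(+|D') = 7/100
P(+) = P(+|D)P(D) + P(+|D')P(D')
     = \frac{49}{50} × \frac{1}{2000} + \frac{7}{100} × \frac{1999}{2000}
     = \frac{14091}{200000}
P(D|+) = P(+|D)P(D)/P(+) = \frac{14}{2013}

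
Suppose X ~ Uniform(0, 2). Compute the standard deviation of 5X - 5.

For X ~ Uniform(0, 2):
Var(X) = \frac{1}{3}
SD(X) = √(Var(X)) = √(\frac{1}{3}) = \frac{\sqrt{3}}{3}
SD(5X - 5) = |5| × SD(X) = 5 × \frac{\sqrt{3}}{3} = \frac{5 \sqrt{3}}{3}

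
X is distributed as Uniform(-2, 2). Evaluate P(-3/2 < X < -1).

P(-3/2 < X < -1) = ∫_{-3/2}^{-1} f(x) dx
where f(x) = \frac{1}{4}
= \frac{1}{8}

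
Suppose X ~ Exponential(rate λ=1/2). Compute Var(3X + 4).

For X ~ Exponential(rate λ=1/2):
Var(X) = 4
Var(3X + 4) = (3)² × Var(X) = 9 × 4 = 36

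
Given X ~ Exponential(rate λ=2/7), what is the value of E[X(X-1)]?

E[X(X-1)] = E[X² - X] = E[X²] - E[X]
E[X] = \frac{7}{2}
E[X²] = Var(X) + (E[X])² = \frac{49}{4} + (\frac{7}{2})² = \frac{49}{2}
E[X(X-1)] = \frac{49}{2} - \frac{7}{2} = 21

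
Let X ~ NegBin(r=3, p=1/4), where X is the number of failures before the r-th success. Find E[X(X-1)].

E[X(X-1)] = E[X² - X] = E[X²] - E[X]
E[X] = 9
E[X²] = Var(X) + (E[X])² = 36 + (9)² = 117
E[X(X-1)] = 117 - 9 = 108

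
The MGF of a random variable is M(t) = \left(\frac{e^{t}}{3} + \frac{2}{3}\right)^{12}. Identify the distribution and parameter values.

The MGF M(t) = \left(\frac{e^{t}}{3} + \frac{2}{3}\right)^{12} is the standard form for the Binomial distribution.
Comparing with the known MGF formula identifies: Binomial(n=12, p=1/3)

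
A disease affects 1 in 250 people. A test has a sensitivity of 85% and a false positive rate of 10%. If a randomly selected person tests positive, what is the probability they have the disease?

Let D = the rare event, + = positive/flagged.
P(D) = 1/250
P(+|D) = 85/100 = 17/20
P(+|D') = 10/100 = 1/10
P(+) = P(+|D)P(D) + P(+|D')P(D')
     = \frac{17}{20} × \frac{1}{250} + \frac{1}{10} × \frac{249}{250}
     = \frac{103}{1000}
P(D|+) = P(+|D)P(D)/P(+) = \frac{17}{515}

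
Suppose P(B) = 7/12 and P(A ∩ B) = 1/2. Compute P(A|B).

P(A|B) = P(A ∩ B) / P(B)
= (1/2) / (7/12)
= 6/7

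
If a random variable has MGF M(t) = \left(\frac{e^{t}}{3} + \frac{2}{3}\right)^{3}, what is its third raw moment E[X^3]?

To find E[X^3], compute M^(3)(0):
M^(1)(t) = \left(\frac{e^{t}}{3} + \frac{2}{3}\right)^{2} e^{t}
M^(2)(t) = \left(\frac{e^{t}}{3} + \frac{2}{3}\right)^{2} e^{t} + \frac{2 \left(\frac{e^{t}}{3} + \frac{2}{3}\right) e^{2 t}}{3}
M^(3)(t) = \left(\frac{e^{t}}{3} + \frac{2}{3}\right)^{2} e^{t} + 2 \left(\frac{e^{t}}{3} + \frac{2}{3}\right) e^{2 t} + \frac{2 e^{3 t}}{9}
M^(3)(0) = \frac{29}{9}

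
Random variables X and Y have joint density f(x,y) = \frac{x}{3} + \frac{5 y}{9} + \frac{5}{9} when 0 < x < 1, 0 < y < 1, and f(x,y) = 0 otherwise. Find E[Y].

E[Y] = ∫_0^1 ∫_0^1 y × f(x,y) dx dy
= \frac{59}{108}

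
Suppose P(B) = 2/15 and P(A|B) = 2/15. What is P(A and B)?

By definition, P(A|B) = P(A ∩ B) / P(B)
So P(A ∩ B) = P(A|B) × P(B)
= 2/15 × 2/15
= 4/225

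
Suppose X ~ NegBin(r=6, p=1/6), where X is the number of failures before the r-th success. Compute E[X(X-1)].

E[X(X-1)] = E[X² - X] = E[X²] - E[X]
E[X] = 30
E[X²] = Var(X) + (E[X])² = 180 + (30)² = 1080
E[X(X-1)] = 1080 - 30 = 1050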